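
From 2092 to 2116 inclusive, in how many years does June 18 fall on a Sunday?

Track June 18's weekday year by year (advancing +1, or +2 across a Feb 29):
  2092: Wed  2093: Thu (+1)  2094: Fri (+1)  2095: Sat (+1)  2096: Mon (+2)
  2097: Tue (+1)  2098: Wed (+1)  2099: Thu (+1)  2100: Fri (+1)  2101: Sat (+1)
  2102: Sun (+1) ✓  2103: Mon (+1)  2104: Wed (+2)  2105: Thu (+1)  2106: Fri (+1)
  2107: Sat (+1)  2108: Mon (+2)  2109: Tue (+1)  2110: Wed (+1)  2111: Thu (+1)
  2112: Sat (+2)  2113: Sun (+1) ✓  2114: Mon (+1)  2115: Tue (+1)  2116: Thu (+2)
Sunday years: 2102, 2113 — 2 in total.

2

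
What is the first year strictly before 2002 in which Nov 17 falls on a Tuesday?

1998

From one year to the next, a fixed date's weekday advances by 1, or by 2 when a Feb 29 lies between the two dates.
2002: November 17 is Sunday.
2001: Saturday (−1)
2000: Friday (−1)
1999: Wednesday (−2)
1998: Tuesday (−1)
Nov 17 falls on a Tuesday in 1998.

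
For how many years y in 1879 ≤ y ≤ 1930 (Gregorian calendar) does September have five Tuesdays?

15

September has 30 days; it has five Tuesdays when Tuesday falls among the first (month-length − 28) days — i.e. when September 1 is one of Tuesday/Monday.
September 1 by year: 1879:Mon✓ 1880:Wed 1881:Thu 1882:Fri 1883:Sat 1884:Mon✓ 1885:Tue✓ 1886:Wed 1887:Thu 1888:Sat 1889:Sun 1890:Mon✓ 1891:Tue✓ 1892:Thu 1893:Fri …(22 more)… 1916:Fri 1917:Sat 1918:Sun 1919:Mon✓ 1920:Wed 1921:Thu 1922:Fri 1923:Sat 1924:Mon✓ 1925:Tue✓ 1926:Wed 1927:Thu 1928:Sat 1929:Sun 1930:Mon✓
Years with five Tuesdays: 1879, 1884, 1885, 1890, 1891, 1896, 1902, 1903, 1908, 1913, 1914, 1919, 1924, 1925, 1930 → 15.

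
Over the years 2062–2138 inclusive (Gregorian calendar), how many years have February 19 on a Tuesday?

Track February 19's weekday year by year (advancing +1, or +2 across a Feb 29):
  2062: Sun  2063: Mon (+1)  2064: Tue (+1) ✓  2065: Thu (+2)  2066: Fri (+1)
  2067: Sat (+1)  2068: Sun (+1)  2069: Tue (+2) ✓  2070: Wed (+1)  2071: Thu (+1)
  2072: Fri (+1)  2073: Sun (+2)  2074: Mon (+1)  2075: Tue (+1) ✓  … (49 more years) …
  2125: Mon (+2)  2126: Tue (+1) ✓  2127: Wed (+1)  2128: Thu (+1)  2129: Sat (+2)
  2130: Sun (+1)  2131: Mon (+1)  2132: Tue (+1) ✓  2133: Thu (+2)  2134: Fri (+1)
  2135: Sat (+1)  2136: Sun (+1)  2137: Tue (+2) ✓  2138: Wed (+1)
Tuesday years: 2064, 2069, 2075, 2086, 2092, 2097, 2104, 2109, 2115, 2126, 2132, 2137 — 12 in total.

12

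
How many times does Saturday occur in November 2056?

November 2056 has 30 days and begins on Wednesday.
The first Saturday is November 4.
Saturdays fall on 4, 11, 18, 25 — that's 4.

4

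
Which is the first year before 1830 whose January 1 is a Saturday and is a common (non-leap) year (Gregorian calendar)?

Jan 1 advances by 2 weekdays after a leap year and by 1 after a common year.
1830: Jan 1 is Friday.
1829: Thursday
1828: Tuesday (leap)
1827: Monday
1826: Sunday
1825: Saturday
1825 begins on a Saturday and is a common year.

1825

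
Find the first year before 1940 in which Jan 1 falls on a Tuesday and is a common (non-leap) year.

Jan 1 advances by 2 weekdays after a leap year and by 1 after a common year.
1940: Jan 1 is Monday (leap).
1939: Sunday
1938: Saturday
1937: Friday
1936: Wednesday (leap)
1935: Tuesday
1935 begins on a Tuesday and is a common year.

1935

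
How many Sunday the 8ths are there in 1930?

1

Check the 8th of each month of 1930: Jan 8: Wed, Feb 8: Sat, Mar 8: Sat, Apr 8: Tue, May 8: Thu, Jun 8: Sun, Jul 8: Tue, Aug 8: Fri, Sep 8: Mon, Oct 8: Wed, Nov 8: Sat, Dec 8: Mon.
Sunday occurs in June — 1 month.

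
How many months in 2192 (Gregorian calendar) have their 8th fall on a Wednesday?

2

Check the 8th of each month of 2192: Jan 8: Sun, Feb 8: Wed, Mar 8: Thu, Apr 8: Sun, May 8: Tue, Jun 8: Fri, Jul 8: Sun, Aug 8: Wed, Sep 8: Sat, Oct 8: Mon, Nov 8: Thu, Dec 8: Sat.
Wednesday occurs in February, August — 2 months.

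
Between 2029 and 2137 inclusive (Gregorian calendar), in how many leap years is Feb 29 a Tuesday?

Leap years in 2029–2137: 26 of them.
Feb 29 weekday advances by 5 (mod 7) from one leap year to the next four years later (or differs when a century non-leap intervenes).
Leap-day weekdays: 2032:Sun 2036:Fri 2040:Wed 2044:Mon 2048:Sat 2052:Thu 2056:Tue✓ 2060:Sun 2064:Fri 2068:Wed 2072:Mon 2076:Sat 2080:Thu 2084:Tue✓ 2088:Sun 2092:Fri 2096:Wed 2104:Fri 2108:Wed 2112:Mon 2116:Sat 2120:Thu 2124:Tue✓ 2128:Sun 2132:Fri 2136:Wed
Tuesday: 2056, 2084, 2124 → 3.

3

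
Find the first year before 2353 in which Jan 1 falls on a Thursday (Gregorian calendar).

2348

Jan 1 advances by 2 weekdays after a leap year and by 1 after a common year.
2353: Jan 1 is Thursday.
2352: Tuesday (leap)
2351: Monday
2350: Sunday
2349: Saturday
2348: Thursday (leap)
2348 begins on a Thursday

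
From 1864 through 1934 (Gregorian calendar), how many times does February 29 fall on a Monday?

Leap years in 1864–1934: 17 of them.
Feb 29 weekday advances by 5 (mod 7) from one leap year to the next four years later (or differs when a century non-leap intervenes).
Leap-day weekdays: 1864:Mon✓ 1868:Sat 1872:Thu 1876:Tue 1880:Sun 1884:Fri 1888:Wed 1892:Mon✓ 1896:Sat 1904:Mon✓ 1908:Sat 1912:Thu 1916:Tue 1920:Sun 1924:Fri 1928:Wed 1932:Mon✓
Monday: 1864, 1892, 1904, 1932 → 4.

4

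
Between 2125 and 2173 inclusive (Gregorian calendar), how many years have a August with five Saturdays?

21

August has 31 days; it has five Saturdays when Saturday falls among the first (month-length − 28) days — i.e. when August 1 is one of Saturday/Friday/Thursday.
August 1 by year: 2125:Wed 2126:Thu✓ 2127:Fri✓ 2128:Sun 2129:Mon 2130:Tue 2131:Wed 2132:Fri✓ 2133:Sat✓ 2134:Sun 2135:Mon 2136:Wed 2137:Thu✓ 2138:Fri✓ 2139:Sat✓ …(19 more)… 2159:Wed 2160:Fri✓ 2161:Sat✓ 2162:Sun 2163:Mon 2164:Wed 2165:Thu✓ 2166:Fri✓ 2167:Sat✓ 2168:Mon 2169:Tue 2170:Wed 2171:Thu✓ 2172:Sat✓ 2173:Sun
Years with five Saturdays: 2126, 2127, 2132, 2133, 2137, 2138, 2139, 2143, 2144, 2148, 2149, 2150, 2154, 2155, 2160, 2161, 2165, 2166, 2167, 2171, 2172 → 21.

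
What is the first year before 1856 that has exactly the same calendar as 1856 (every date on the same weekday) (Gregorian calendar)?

Two years share a calendar iff Jan 1 falls on the same weekday and both are leap or both are common. 1856: Jan 1 is Tuesday, leap year.
1855: Jan 1 Monday, common
1854: Jan 1 Sunday, common
1853: Jan 1 Saturday, common
1852: Jan 1 Thursday, leap
1851: Jan 1 Wednesday, common
1850: Jan 1 Tuesday, common
1849: Jan 1 Monday, common
1848: Jan 1 Saturday, leap
1847: Jan 1 Friday, common
1846: Jan 1 Thursday, common
1845: Jan 1 Wednesday, common
1844: Jan 1 Monday, leap
1843: Jan 1 Sunday, common
1842: Jan 1 Saturday, common
1841: Jan 1 Friday, common
1840: Jan 1 Wednesday, leap
1839: Jan 1 Tuesday, common
1838: Jan 1 Monday, common
1837: Jan 1 Sunday, common
1836: Jan 1 Friday, leap
1835: Jan 1 Thursday, common
1834: Jan 1 Wednesday, common
1833: Jan 1 Tuesday, common
1832: Jan 1 Sunday, leap
1831: Jan 1 Saturday, common
1830: Jan 1 Friday, common
1829: Jan 1 Thursday, common
1828: Jan 1 Tuesday, leap
1828 matches on both conditions.

1828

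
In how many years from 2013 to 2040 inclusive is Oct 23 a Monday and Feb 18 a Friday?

Check each year's weekday for Oct 23 and Feb 18:
  2013: Wed/Mon  2014: Thu/Tue  2015: Fri/Wed  2016: Sun/Thu  2017: Mon/Sat  2018: Tue/Sun  2019: Wed/Mon  2020: Fri/Tue  2021: Sat/Thu  2022: Sun/Fri  2023: Mon/Sat  2024: Wed/Sun  2025: Thu/Tue  2026: Fri/Wed  2027: Sat/Thu  2028: Mon/Fri ✓  2029: Tue/Sun  2030: Wed/Mon  2031: Thu/Tue  2032: Sat/Wed  2033: Sun/Fri  2034: Mon/Sat  2035: Tue/Sun  2036: Thu/Mon  2037: Fri/Wed  2038: Sat/Thu  2039: Sun/Fri  2040: Tue/Sat
Both conditions hold in: 2028 — 1.

1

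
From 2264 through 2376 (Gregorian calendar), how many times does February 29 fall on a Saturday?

5

Leap years in 2264–2376: 28 of them.
Feb 29 weekday advances by 5 (mod 7) from one leap year to the next four years later (or differs when a century non-leap intervenes).
Leap-day weekdays: 2264:Mon 2268:Sat✓ 2272:Thu 2276:Tue 2280:Sun 2284:Fri 2288:Wed 2292:Mon 2296:Sat✓ 2304:Mon 2308:Sat✓ 2312:Thu 2316:Tue 2320:Sun 2324:Fri 2328:Wed 2332:Mon 2336:Sat✓ 2340:Thu 2344:Tue 2348:Sun 2352:Fri 2356:Wed 2360:Mon 2364:Sat✓ 2368:Thu 2372:Tue 2376:Sun
Saturday: 2268, 2296, 2308, 2336, 2364 → 5.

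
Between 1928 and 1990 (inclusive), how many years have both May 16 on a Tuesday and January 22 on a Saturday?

Check each year's weekday for May 16 and January 22:
  1928: Wed/Sun  1929: Thu/Tue  1930: Fri/Wed  1931: Sat/Thu  1932: Mon/Fri  1933: Tue/Sun  1934: Wed/Mon  1935: Thu/Tue  1936: Sat/Wed  1937: Sun/Fri  1938: Mon/Sat  1939: Tue/Sun  1940: Thu/Mon  1941: Fri/Wed  …(35 more)…  1977: Mon/Sat  1978: Tue/Sun  1979: Wed/Mon  1980: Fri/Tue  1981: Sat/Thu  1982: Sun/Fri  1983: Mon/Sat  1984: Wed/Sun  1985: Thu/Tue  1986: Fri/Wed  1987: Sat/Thu  1988: Mon/Fri  1989: Tue/Sun  1990: Wed/Mon
Both conditions hold in: 1944, 1972 — 2.

2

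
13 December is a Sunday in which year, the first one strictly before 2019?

From one year to the next, a fixed date's weekday advances by 1, or by 2 when a Feb 29 lies between the two dates.
2019: December 13 is Friday.
2018: Thursday (−1)
2017: Wednesday (−1)
2016: Tuesday (−1)
2015: Sunday (−2)
13 December falls on a Sunday in 2015.

2015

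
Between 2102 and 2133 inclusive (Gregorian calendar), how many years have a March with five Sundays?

14

March has 31 days; it has five Sundays when Sunday falls among the first (month-length − 28) days — i.e. when March 1 is one of Sunday/Saturday/Friday.
March 1 by year: 2102:Wed 2103:Thu 2104:Sat✓ 2105:Sun✓ 2106:Mon 2107:Tue 2108:Thu 2109:Fri✓ 2110:Sat✓ 2111:Sun✓ 2112:Tue 2113:Wed 2114:Thu 2115:Fri✓ 2116:Sun✓ 2117:Mon 2118:Tue 2119:Wed 2120:Fri✓ 2121:Sat✓ 2122:Sun✓ 2123:Mon 2124:Wed 2125:Thu 2126:Fri✓ 2127:Sat✓ 2128:Mon 2129:Tue 2130:Wed 2131:Thu 2132:Sat✓ 2133:Sun✓
Years with five Sundays: 2104, 2105, 2109, 2110, 2111, 2115, 2116, 2120, 2121, 2122, 2126, 2127, 2132, 2133 → 14.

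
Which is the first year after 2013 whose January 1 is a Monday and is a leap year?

2024

Jan 1 advances by 2 weekdays after a leap year and by 1 after a common year.
2013: Jan 1 is Tuesday.
2014: Wednesday
2015: Thursday
2016: Friday (leap)
2017: Sunday
2018: Monday
2019: Tuesday
2020: Wednesday (leap)
2021: Friday
2022: Saturday
2023: Sunday
2024: Monday (leap)
2024 begins on a Monday and is a leap year.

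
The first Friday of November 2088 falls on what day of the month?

November 1, 2088 is a Monday, so the first Friday is the 5th.
The first Friday is 5 + 0 = 5.

5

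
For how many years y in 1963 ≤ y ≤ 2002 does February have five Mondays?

1

February has 28 days (29 in leap years); it has five Mondays when Monday falls among the first (month-length − 28) days — i.e. when February 1 is Monday in a leap year (never in a common year).
February 1 by year: 1963:Fri 1964:Sat 1965:Mon 1966:Tue 1967:Wed 1968:Thu 1969:Sat 1970:Sun 1971:Mon 1972:Tue 1973:Thu 1974:Fri 1975:Sat 1976:Sun 1977:Tue …(10 more)… 1988:Mon✓ 1989:Wed 1990:Thu 1991:Fri 1992:Sat 1993:Mon 1994:Tue 1995:Wed 1996:Thu 1997:Sat 1998:Sun 1999:Mon 2000:Tue 2001:Thu 2002:Fri
Years with five Mondays: 1988 → 1.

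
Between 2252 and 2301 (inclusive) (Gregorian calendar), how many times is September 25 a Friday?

7

Track September 25's weekday year by year (advancing +1, or +2 across a Feb 29):
  2252: Sat  2253: Sun (+1)  2254: Mon (+1)  2255: Tue (+1)  2256: Thu (+2)
  2257: Fri (+1) ✓  2258: Sat (+1)  2259: Sun (+1)  2260: Tue (+2)  2261: Wed (+1)
  2262: Thu (+1)  2263: Fri (+1) ✓  2264: Sun (+2)  2265: Mon (+1)  … (22 more years) …
  2288: Tue (+2)  2289: Wed (+1)  2290: Thu (+1)  2291: Fri (+1) ✓  2292: Sun (+2)
  2293: Mon (+1)  2294: Tue (+1)  2295: Wed (+1)  2296: Fri (+2) ✓  2297: Sat (+1)
  2298: Sun (+1)  2299: Mon (+1)  2300: Tue (+1)  2301: Wed (+1)
Friday years: 2257, 2263, 2268, 2274, 2285, 2291, 2296 — 7 in total.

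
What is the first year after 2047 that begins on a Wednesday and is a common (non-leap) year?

Jan 1 advances by 2 weekdays after a leap year and by 1 after a common year.
2047: Jan 1 is Tuesday.
2048: Wednesday (leap)
2049: Friday
2050: Saturday
2051: Sunday
2052: Monday (leap)
2053: Wednesday
2053 begins on a Wednesday and is a common year.

2053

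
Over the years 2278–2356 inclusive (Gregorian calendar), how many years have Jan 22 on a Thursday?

11

Track Jan 22's weekday year by year (advancing +1, or +2 across a Feb 29):
  2278: Tue  2279: Wed (+1)  2280: Thu (+1) ✓  2281: Sat (+2)  2282: Sun (+1)
  2283: Mon (+1)  2284: Tue (+1)  2285: Thu (+2) ✓  2286: Fri (+1)  2287: Sat (+1)
  2288: Sun (+1)  2289: Tue (+2)  2290: Wed (+1)  2291: Thu (+1) ✓  … (51 more years) …
  2343: Fri (+1)  2344: Sat (+1)  2345: Mon (+2)  2346: Tue (+1)  2347: Wed (+1)
  2348: Thu (+1) ✓  2349: Sat (+2)  2350: Sun (+1)  2351: Mon (+1)  2352: Tue (+1)
  2353: Thu (+2) ✓  2354: Fri (+1)  2355: Sat (+1)  2356: Sun (+1)
Thursday years: 2280, 2285, 2291, 2303, 2314, 2320, 2325, 2331, 2342, 2348, 2353 — 11 in total.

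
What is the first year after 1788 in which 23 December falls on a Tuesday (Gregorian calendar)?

1794

From one year to the next, a fixed date's weekday advances by 1, or by 2 when a Feb 29 lies between the two dates.
1788: December 23 is Tuesday.
1789: Wednesday (+1)
1790: Thursday (+1)
1791: Friday (+1)
1792: Sunday (+2)
1793: Monday (+1)
1794: Tuesday (+1)
23 December falls on a Tuesday in 1794.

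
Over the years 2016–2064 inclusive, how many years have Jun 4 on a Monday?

Track Jun 4's weekday year by year (advancing +1, or +2 across a Feb 29):
  2016: Sat  2017: Sun (+1)  2018: Mon (+1) ✓  2019: Tue (+1)  2020: Thu (+2)
  2021: Fri (+1)  2022: Sat (+1)  2023: Sun (+1)  2024: Tue (+2)  2025: Wed (+1)
  2026: Thu (+1)  2027: Fri (+1)  2028: Sun (+2)  2029: Mon (+1) ✓  … (21 more years) …
  2051: Sun (+1)  2052: Tue (+2)  2053: Wed (+1)  2054: Thu (+1)  2055: Fri (+1)
  2056: Sun (+2)  2057: Mon (+1) ✓  2058: Tue (+1)  2059: Wed (+1)  2060: Fri (+2)
  2061: Sat (+1)  2062: Sun (+1)  2063: Mon (+1) ✓  2064: Wed (+2)
Monday years: 2018, 2029, 2035, 2040, 2046, 2057, 2063 — 7 in total.

7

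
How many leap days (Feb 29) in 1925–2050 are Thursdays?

4

Leap years in 1925–2050: 31 of them.
Feb 29 weekday advances by 5 (mod 7) from one leap year to the next four years later (or differs when a century non-leap intervenes).
Leap-day weekdays: 1928:Wed 1932:Mon 1936:Sat 1940:Thu✓ 1944:Tue 1948:Sun 1952:Fri 1956:Wed 1960:Mon 1964:Sat 1968:Thu✓ 1972:Tue 1976:Sun …(5 more)… 2000:Tue 2004:Sun 2008:Fri 2012:Wed 2016:Mon 2020:Sat 2024:Thu✓ 2028:Tue 2032:Sun 2036:Fri 2040:Wed 2044:Mon 2048:Sat
Thursday: 1940, 1968, 1996, 2024 → 4.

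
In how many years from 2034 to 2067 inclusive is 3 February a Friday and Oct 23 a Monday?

Check each year's weekday for 3 February and Oct 23:
  2034: Fri/Mon ✓  2035: Sat/Tue  2036: Sun/Thu  2037: Tue/Fri  2038: Wed/Sat  2039: Thu/Sun  2040: Fri/Tue  2041: Sun/Wed  2042: Mon/Thu  2043: Tue/Fri  2044: Wed/Sun  2045: Fri/Mon ✓  2046: Sat/Tue  2047: Sun/Wed  …(6 more)…  2054: Tue/Fri  2055: Wed/Sat  2056: Thu/Mon  2057: Sat/Tue  2058: Sun/Wed  2059: Mon/Thu  2060: Tue/Sat  2061: Thu/Sun  2062: Fri/Mon ✓  2063: Sat/Tue  2064: Sun/Thu  2065: Tue/Fri  2066: Wed/Sat  2067: Thu/Sun
Both conditions hold in: 2034, 2045, 2051, 2062 — 4.

4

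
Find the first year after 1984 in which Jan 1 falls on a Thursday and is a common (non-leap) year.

1987

Jan 1 advances by 2 weekdays after a leap year and by 1 after a common year.
1984: Jan 1 is Sunday (leap).
1985: Tuesday
1986: Wednesday
1987: Thursday
1987 begins on a Thursday and is a common year.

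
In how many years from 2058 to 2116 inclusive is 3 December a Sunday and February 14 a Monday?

Check each year's weekday for 3 December and February 14:
  2058: Tue/Thu  2059: Wed/Fri  2060: Fri/Sat  2061: Sat/Mon  2062: Sun/Tue  2063: Mon/Wed  2064: Wed/Thu  2065: Thu/Sat  2066: Fri/Sun  2067: Sat/Mon  2068: Mon/Tue  2069: Tue/Thu  2070: Wed/Fri  2071: Thu/Sat  …(31 more)…  2103: Mon/Wed  2104: Wed/Thu  2105: Thu/Sat  2106: Fri/Sun  2107: Sat/Mon  2108: Mon/Tue  2109: Tue/Thu  2110: Wed/Fri  2111: Thu/Sat  2112: Sat/Sun  2113: Sun/Tue  2114: Mon/Wed  2115: Tue/Thu  2116: Thu/Fri
Both conditions hold in: 2084 — 1.

1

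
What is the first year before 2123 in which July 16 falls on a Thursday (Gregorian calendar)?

2122

From one year to the next, a fixed date's weekday advances by 1, or by 2 when a Feb 29 lies between the two dates.
2123: July 16 is Friday.
2122: Thursday (−1)
July 16 falls on a Thursday in 2122.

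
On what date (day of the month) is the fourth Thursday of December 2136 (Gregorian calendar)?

27

December 1, 2136 is a Saturday, so the first Thursday is the 6th.
The fourth Thursday is 6 + 21 = 27.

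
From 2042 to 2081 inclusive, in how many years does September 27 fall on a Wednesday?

6

Track September 27's weekday year by year (advancing +1, or +2 across a Feb 29):
  2042: Sat  2043: Sun (+1)  2044: Tue (+2)  2045: Wed (+1) ✓  2046: Thu (+1)
  2047: Fri (+1)  2048: Sun (+2)  2049: Mon (+1)  2050: Tue (+1)  2051: Wed (+1) ✓
  2052: Fri (+2)  2053: Sat (+1)  2054: Sun (+1)  2055: Mon (+1)  … (12 more years) …
  2068: Thu (+2)  2069: Fri (+1)  2070: Sat (+1)  2071: Sun (+1)  2072: Tue (+2)
  2073: Wed (+1) ✓  2074: Thu (+1)  2075: Fri (+1)  2076: Sun (+2)  2077: Mon (+1)
  2078: Tue (+1)  2079: Wed (+1) ✓  2080: Fri (+2)  2081: Sat (+1)
Wednesday years: 2045, 2051, 2056, 2062, 2073, 2079 — 6 in total.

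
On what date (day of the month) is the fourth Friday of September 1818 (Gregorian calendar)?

September 1, 1818 is a Tuesday, so the first Friday is the 4th.
The fourth Friday is 4 + 21 = 25.

25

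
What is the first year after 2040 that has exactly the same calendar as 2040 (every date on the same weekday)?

Two years share a calendar iff Jan 1 falls on the same weekday and both are leap or both are common. 2040: Jan 1 is Sunday, leap year.
2041: Jan 1 Tuesday, common
2042: Jan 1 Wednesday, common
2043: Jan 1 Thursday, common
2044: Jan 1 Friday, leap
2045: Jan 1 Sunday, common
2046: Jan 1 Monday, common
2047: Jan 1 Tuesday, common
2048: Jan 1 Wednesday, leap
2049: Jan 1 Friday, common
2050: Jan 1 Saturday, common
2051: Jan 1 Sunday, common
2052: Jan 1 Monday, leap
2053: Jan 1 Wednesday, common
2054: Jan 1 Thursday, common
2055: Jan 1 Friday, common
2056: Jan 1 Saturday, leap
2057: Jan 1 Monday, common
2058: Jan 1 Tuesday, common
2059: Jan 1 Wednesday, common
2060: Jan 1 Thursday, leap
2061: Jan 1 Saturday, common
2062: Jan 1 Sunday, common
2063: Jan 1 Monday, common
2064: Jan 1 Tuesday, leap
2065: Jan 1 Thursday, common
2066: Jan 1 Friday, common
2067: Jan 1 Saturday, common
2068: Jan 1 Sunday, leap
2068 matches on both conditions.

2068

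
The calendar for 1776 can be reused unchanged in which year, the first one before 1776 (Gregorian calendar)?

1748

Two years share a calendar iff Jan 1 falls on the same weekday and both are leap or both are common. 1776: Jan 1 is Monday, leap year.
1775: Jan 1 Sunday, common
1774: Jan 1 Saturday, common
1773: Jan 1 Friday, common
1772: Jan 1 Wednesday, leap
1771: Jan 1 Tuesday, common
1770: Jan 1 Monday, common
1769: Jan 1 Sunday, common
1768: Jan 1 Friday, leap
1767: Jan 1 Thursday, common
1766: Jan 1 Wednesday, common
1765: Jan 1 Tuesday, common
1764: Jan 1 Sunday, leap
1763: Jan 1 Saturday, common
1762: Jan 1 Friday, common
1761: Jan 1 Thursday, common
1760: Jan 1 Tuesday, leap
1759: Jan 1 Monday, common
1758: Jan 1 Sunday, common
1757: Jan 1 Saturday, common
1756: Jan 1 Thursday, leap
1755: Jan 1 Wednesday, common
1754: Jan 1 Tuesday, common
1753: Jan 1 Monday, common
1752: Jan 1 Saturday, leap
1751: Jan 1 Friday, common
1750: Jan 1 Thursday, common
1749: Jan 1 Wednesday, common
1748: Jan 1 Monday, leap
1748 matches on both conditions.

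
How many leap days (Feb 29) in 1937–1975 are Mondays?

1

Leap years in 1937–1975: 9 of them.
Feb 29 weekday advances by 5 (mod 7) from one leap year to the next four years later (or differs when a century non-leap intervenes).
Leap-day weekdays: 1940:Thu 1944:Tue 1948:Sun 1952:Fri 1956:Wed 1960:Mon✓ 1964:Sat 1968:Thu 1972:Tue
Monday: 1960 → 1.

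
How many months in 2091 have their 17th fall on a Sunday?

Check the 17th of each month of 2091: Jan 17: Wed, Feb 17: Sat, Mar 17: Sat, Apr 17: Tue, May 17: Thu, Jun 17: Sun, Jul 17: Tue, Aug 17: Fri, Sep 17: Mon, Oct 17: Wed, Nov 17: Sat, Dec 17: Mon.
Sunday occurs in June — 1 month.

1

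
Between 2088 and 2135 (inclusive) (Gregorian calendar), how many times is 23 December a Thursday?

Track 23 December's weekday year by year (advancing +1, or +2 across a Feb 29):
  2088: Thu ✓  2089: Fri (+1)  2090: Sat (+1)  2091: Sun (+1)  2092: Tue (+2)
  2093: Wed (+1)  2094: Thu (+1) ✓  2095: Fri (+1)  2096: Sun (+2)  2097: Mon (+1)
  2098: Tue (+1)  2099: Wed (+1)  2100: Thu (+1) ✓  2101: Fri (+1)  … (20 more years) …
  2122: Wed (+1)  2123: Thu (+1) ✓  2124: Sat (+2)  2125: Sun (+1)  2126: Mon (+1)
  2127: Tue (+1)  2128: Thu (+2) ✓  2129: Fri (+1)  2130: Sat (+1)  2131: Sun (+1)
  2132: Tue (+2)  2133: Wed (+1)  2134: Thu (+1) ✓  2135: Fri (+1)
Thursday years: 2088, 2094, 2100, 2106, 2117, 2123, 2128, 2134 — 8 in total.

8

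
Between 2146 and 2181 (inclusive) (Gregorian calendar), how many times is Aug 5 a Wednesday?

Track Aug 5's weekday year by year (advancing +1, or +2 across a Feb 29):
  2146: Fri  2147: Sat (+1)  2148: Mon (+2)  2149: Tue (+1)  2150: Wed (+1) ✓
  2151: Thu (+1)  2152: Sat (+2)  2153: Sun (+1)  2154: Mon (+1)  2155: Tue (+1)
  2156: Thu (+2)  2157: Fri (+1)  2158: Sat (+1)  2159: Sun (+1)  … (8 more years) …
  2168: Fri (+2)  2169: Sat (+1)  2170: Sun (+1)  2171: Mon (+1)  2172: Wed (+2) ✓
  2173: Thu (+1)  2174: Fri (+1)  2175: Sat (+1)  2176: Mon (+2)  2177: Tue (+1)
  2178: Wed (+1) ✓  2179: Thu (+1)  2180: Sat (+2)  2181: Sun (+1)
Wednesday years: 2150, 2161, 2167, 2172, 2178 — 5 in total.

5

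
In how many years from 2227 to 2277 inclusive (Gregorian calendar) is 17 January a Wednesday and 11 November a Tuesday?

Check each year's weekday for 17 January and 11 November:
  2227: Wed/Sun  2228: Thu/Tue  2229: Sat/Wed  2230: Sun/Thu  2231: Mon/Fri  2232: Tue/Sun  2233: Thu/Mon  2234: Fri/Tue  2235: Sat/Wed  2236: Sun/Fri  2237: Tue/Sat  2238: Wed/Sun  2239: Thu/Mon  2240: Fri/Wed  …(23 more)…  2264: Sun/Fri  2265: Tue/Sat  2266: Wed/Sun  2267: Thu/Mon  2268: Fri/Wed  2269: Sun/Thu  2270: Mon/Fri  2271: Tue/Sat  2272: Wed/Mon  2273: Fri/Tue  2274: Sat/Wed  2275: Sun/Thu  2276: Mon/Sat  2277: Wed/Sun
Both conditions hold in: no year — 0.

0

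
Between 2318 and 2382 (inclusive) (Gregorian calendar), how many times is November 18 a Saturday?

Track November 18's weekday year by year (advancing +1, or +2 across a Feb 29):
  2318: Mon  2319: Tue (+1)  2320: Thu (+2)  2321: Fri (+1)  2322: Sat (+1) ✓
  2323: Sun (+1)  2324: Tue (+2)  2325: Wed (+1)  2326: Thu (+1)  2327: Fri (+1)
  2328: Sun (+2)  2329: Mon (+1)  2330: Tue (+1)  2331: Wed (+1)  … (37 more years) …
  2369: Tue (+1)  2370: Wed (+1)  2371: Thu (+1)  2372: Sat (+2) ✓  2373: Sun (+1)
  2374: Mon (+1)  2375: Tue (+1)  2376: Thu (+2)  2377: Fri (+1)  2378: Sat (+1) ✓
  2379: Sun (+1)  2380: Tue (+2)  2381: Wed (+1)  2382: Thu (+1)
Saturday years: 2322, 2333, 2339, 2344, 2350, 2361, 2367, 2372, 2378 — 9 in total.

9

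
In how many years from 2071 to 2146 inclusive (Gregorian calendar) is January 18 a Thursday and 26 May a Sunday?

Check each year's weekday for January 18 and 26 May:
  2071: Sun/Tue  2072: Mon/Thu  2073: Wed/Fri  2074: Thu/Sat  2075: Fri/Sun  2076: Sat/Tue  2077: Mon/Wed  2078: Tue/Thu  2079: Wed/Fri  2080: Thu/Sun ✓  2081: Sat/Mon  2082: Sun/Tue  2083: Mon/Wed  2084: Tue/Fri  …(48 more)…  2133: Sun/Tue  2134: Mon/Wed  2135: Tue/Thu  2136: Wed/Sat  2137: Fri/Sun  2138: Sat/Mon  2139: Sun/Tue  2140: Mon/Thu  2141: Wed/Fri  2142: Thu/Sat  2143: Fri/Sun  2144: Sat/Tue  2145: Mon/Wed  2146: Tue/Thu
Both conditions hold in: 2080, 2120 — 2.

2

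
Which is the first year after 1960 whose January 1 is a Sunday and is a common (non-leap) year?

1961

Jan 1 advances by 2 weekdays after a leap year and by 1 after a common year.
1960: Jan 1 is Friday (leap).
1961: Sunday
1961 begins on a Sunday and is a common year.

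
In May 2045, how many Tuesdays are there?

May 2045 has 31 days and begins on Monday.
The first Tuesday is May 2.
Tuesdays fall on 2, 9, 16, 23, 30 — that's 5.

5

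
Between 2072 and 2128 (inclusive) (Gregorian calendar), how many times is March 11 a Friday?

Track March 11's weekday year by year (advancing +1, or +2 across a Feb 29):
  2072: Fri ✓  2073: Sat (+1)  2074: Sun (+1)  2075: Mon (+1)  2076: Wed (+2)
  2077: Thu (+1)  2078: Fri (+1) ✓  2079: Sat (+1)  2080: Mon (+2)  2081: Tue (+1)
  2082: Wed (+1)  2083: Thu (+1)  2084: Sat (+2)  2085: Sun (+1)  … (29 more years) …
  2115: Mon (+1)  2116: Wed (+2)  2117: Thu (+1)  2118: Fri (+1) ✓  2119: Sat (+1)
  2120: Mon (+2)  2121: Tue (+1)  2122: Wed (+1)  2123: Thu (+1)  2124: Sat (+2)
  2125: Sun (+1)  2126: Mon (+1)  2127: Tue (+1)  2128: Thu (+2)
Friday years: 2072, 2078, 2089, 2095, 2101, 2107, 2112, 2118 — 8 in total.

8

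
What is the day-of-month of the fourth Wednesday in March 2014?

March 1, 2014 is a Saturday, so the first Wednesday is the 5th.
The fourth Wednesday is 5 + 21 = 26.

26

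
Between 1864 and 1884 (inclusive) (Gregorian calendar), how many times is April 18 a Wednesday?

Track April 18's weekday year by year (advancing +1, or +2 across a Feb 29):
  1864: Mon  1865: Tue (+1)  1866: Wed (+1) ✓  1867: Thu (+1)  1868: Sat (+2)
  1869: Sun (+1)  1870: Mon (+1)  1871: Tue (+1)  1872: Thu (+2)  1873: Fri (+1)
  1874: Sat (+1)  1875: Sun (+1)  1876: Tue (+2)  1877: Wed (+1) ✓  1878: Thu (+1)
  1879: Fri (+1)  1880: Sun (+2)  1881: Mon (+1)  1882: Tue (+1)  1883: Wed (+1) ✓
  1884: Fri (+2)
Wednesday years: 1866, 1877, 1883 — 3 in total.

3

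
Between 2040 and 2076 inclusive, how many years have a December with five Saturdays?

16

December has 31 days; it has five Saturdays when Saturday falls among the first (month-length − 28) days — i.e. when December 1 is one of Saturday/Friday/Thursday.
December 1 by year: 2040:Sat✓ 2041:Sun 2042:Mon 2043:Tue 2044:Thu✓ 2045:Fri✓ 2046:Sat✓ 2047:Sun 2048:Tue 2049:Wed 2050:Thu✓ 2051:Fri✓ 2052:Sun 2053:Mon 2054:Tue …(7 more)… 2062:Fri✓ 2063:Sat✓ 2064:Mon 2065:Tue 2066:Wed 2067:Thu✓ 2068:Sat✓ 2069:Sun 2070:Mon 2071:Tue 2072:Thu✓ 2073:Fri✓ 2074:Sat✓ 2075:Sun 2076:Tue
Years with five Saturdays: 2040, 2044, 2045, 2046, 2050, 2051, 2056, 2057, 2061, 2062, 2063, 2067, 2068, 2072, 2073, 2074 → 16.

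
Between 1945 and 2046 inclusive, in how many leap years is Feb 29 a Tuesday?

Leap years in 1945–2046: 25 of them.
Feb 29 weekday advances by 5 (mod 7) from one leap year to the next four years later (or differs when a century non-leap intervenes).
Leap-day weekdays: 1948:Sun 1952:Fri 1956:Wed 1960:Mon 1964:Sat 1968:Thu 1972:Tue✓ 1976:Sun 1980:Fri 1984:Wed 1988:Mon 1992:Sat 1996:Thu 2000:Tue✓ 2004:Sun 2008:Fri 2012:Wed 2016:Mon 2020:Sat 2024:Thu 2028:Tue✓ 2032:Sun 2036:Fri 2040:Wed 2044:Mon
Tuesday: 1972, 2000, 2028 → 3.

3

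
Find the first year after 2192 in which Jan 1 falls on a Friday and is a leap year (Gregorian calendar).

2196

Jan 1 advances by 2 weekdays after a leap year and by 1 after a common year.
2192: Jan 1 is Sunday (leap).
2193: Tuesday
2194: Wednesday
2195: Thursday
2196: Friday (leap)
2196 begins on a Friday and is a leap year.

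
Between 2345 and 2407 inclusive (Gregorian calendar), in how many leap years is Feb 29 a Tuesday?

Leap years in 2345–2407: 15 of them.
Feb 29 weekday advances by 5 (mod 7) from one leap year to the next four years later (or differs when a century non-leap intervenes).
Leap-day weekdays: 2348:Sun 2352:Fri 2356:Wed 2360:Mon 2364:Sat 2368:Thu 2372:Tue✓ 2376:Sun 2380:Fri 2384:Wed 2388:Mon 2392:Sat 2396:Thu 2400:Tue✓ 2404:Sun
Tuesday: 2372, 2400 → 2.

2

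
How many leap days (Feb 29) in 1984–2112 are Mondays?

Leap years in 1984–2112: 32 of them.
Feb 29 weekday advances by 5 (mod 7) from one leap year to the next four years later (or differs when a century non-leap intervenes).
Leap-day weekdays: 1984:Wed 1988:Mon✓ 1992:Sat 1996:Thu 2000:Tue 2004:Sun 2008:Fri 2012:Wed 2016:Mon✓ 2020:Sat 2024:Thu 2028:Tue 2032:Sun …(6 more)… 2060:Sun 2064:Fri 2068:Wed 2072:Mon✓ 2076:Sat 2080:Thu 2084:Tue 2088:Sun 2092:Fri 2096:Wed 2104:Fri 2108:Wed 2112:Mon✓
Monday: 1988, 2016, 2044, 2072, 2112 → 5.

5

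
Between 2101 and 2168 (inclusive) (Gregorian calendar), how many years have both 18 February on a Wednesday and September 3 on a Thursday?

8

Check each year's weekday for 18 February and September 3:
  2101: Fri/Sat  2102: Sat/Sun  2103: Sun/Mon  2104: Mon/Wed  2105: Wed/Thu ✓  2106: Thu/Fri  2107: Fri/Sat  2108: Sat/Mon  2109: Mon/Tue  2110: Tue/Wed  2111: Wed/Thu ✓  2112: Thu/Sat  2113: Sat/Sun  2114: Sun/Mon  …(40 more)…  2155: Tue/Wed  2156: Wed/Fri  2157: Fri/Sat  2158: Sat/Sun  2159: Sun/Mon  2160: Mon/Wed  2161: Wed/Thu ✓  2162: Thu/Fri  2163: Fri/Sat  2164: Sat/Mon  2165: Mon/Tue  2166: Tue/Wed  2167: Wed/Thu ✓  2168: Thu/Sat
Both conditions hold in: 2105, 2111, 2122, 2133, 2139, 2150, 2161, 2167 — 8.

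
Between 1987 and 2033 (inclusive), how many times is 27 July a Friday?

Track 27 July's weekday year by year (advancing +1, or +2 across a Feb 29):
  1987: Mon  1988: Wed (+2)  1989: Thu (+1)  1990: Fri (+1) ✓  1991: Sat (+1)
  1992: Mon (+2)  1993: Tue (+1)  1994: Wed (+1)  1995: Thu (+1)  1996: Sat (+2)
  1997: Sun (+1)  1998: Mon (+1)  1999: Tue (+1)  2000: Thu (+2)  … (19 more years) …
  2020: Mon (+2)  2021: Tue (+1)  2022: Wed (+1)  2023: Thu (+1)  2024: Sat (+2)
  2025: Sun (+1)  2026: Mon (+1)  2027: Tue (+1)  2028: Thu (+2)  2029: Fri (+1) ✓
  2030: Sat (+1)  2031: Sun (+1)  2032: Tue (+2)  2033: Wed (+1)
Friday years: 1990, 2001, 2007, 2012, 2018, 2029 — 6 in total.

6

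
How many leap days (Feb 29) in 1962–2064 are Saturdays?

4

Leap years in 1962–2064: 26 of them.
Feb 29 weekday advances by 5 (mod 7) from one leap year to the next four years later (or differs when a century non-leap intervenes).
Leap-day weekdays: 1964:Sat✓ 1968:Thu 1972:Tue 1976:Sun 1980:Fri 1984:Wed 1988:Mon 1992:Sat✓ 1996:Thu 2000:Tue 2004:Sun 2008:Fri 2012:Wed 2016:Mon 2020:Sat✓ 2024:Thu 2028:Tue 2032:Sun 2036:Fri 2040:Wed 2044:Mon 2048:Sat✓ 2052:Thu 2056:Tue 2060:Sun 2064:Fri
Saturday: 1964, 1992, 2020, 2048 → 4.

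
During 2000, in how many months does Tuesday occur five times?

4

A month of length L has five Tuesdays iff its first Tuesday is on day ≤ L−28 (so day 1–3 in a 31-day month, 1–2 in a 30-day month, day 1 in a leap February).
Checking each month of 2000: Jan starts Sat (31d); Feb starts Tue (29d) ✓; Mar starts Wed (31d); Apr starts Sat (30d); May starts Mon (31d) ✓; Jun starts Thu (30d); Jul starts Sat (31d); Aug starts Tue (31d) ✓; Sep starts Fri (30d); Oct starts Sun (31d) ✓; Nov starts Wed (30d); Dec starts Fri (31d).
Five-Tuesday months: February, May, August, October → 4.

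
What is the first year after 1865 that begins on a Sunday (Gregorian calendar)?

1871

Jan 1 advances by 2 weekdays after a leap year and by 1 after a common year.
1865: Jan 1 is Sunday.
1866: Monday
1867: Tuesday
1868: Wednesday (leap)
1869: Friday
1870: Saturday
1871: Sunday
1871 begins on a Sunday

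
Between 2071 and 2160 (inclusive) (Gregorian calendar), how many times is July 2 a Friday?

13

Track July 2's weekday year by year (advancing +1, or +2 across a Feb 29):
  2071: Thu  2072: Sat (+2)  2073: Sun (+1)  2074: Mon (+1)  2075: Tue (+1)
  2076: Thu (+2)  2077: Fri (+1) ✓  2078: Sat (+1)  2079: Sun (+1)  2080: Tue (+2)
  2081: Wed (+1)  2082: Thu (+1)  2083: Fri (+1) ✓  2084: Sun (+2)  … (62 more years) …
  2147: Sun (+1)  2148: Tue (+2)  2149: Wed (+1)  2150: Thu (+1)  2151: Fri (+1) ✓
  2152: Sun (+2)  2153: Mon (+1)  2154: Tue (+1)  2155: Wed (+1)  2156: Fri (+2) ✓
  2157: Sat (+1)  2158: Sun (+1)  2159: Mon (+1)  2160: Wed (+2)
Friday years: 2077, 2083, 2088, 2094, 2100, 2106, 2117, 2123, 2128, 2134, 2145, 2151, 2156 — 13 in total.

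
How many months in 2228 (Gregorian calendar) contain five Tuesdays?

A month of length L has five Tuesdays iff its first Tuesday is on day ≤ L−28 (so day 1–3 in a 31-day month, 1–2 in a 30-day month, day 1 in a leap February).
Checking each month of 2228: Jan starts Tue (31d) ✓; Feb starts Fri (29d); Mar starts Sat (31d); Apr starts Tue (30d) ✓; May starts Thu (31d); Jun starts Sun (30d); Jul starts Tue (31d) ✓; Aug starts Fri (31d); Sep starts Mon (30d) ✓; Oct starts Wed (31d); Nov starts Sat (30d); Dec starts Mon (31d) ✓.
Five-Tuesday months: January, April, July, September, December → 5.

5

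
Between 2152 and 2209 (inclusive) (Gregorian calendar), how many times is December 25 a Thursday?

Track December 25's weekday year by year (advancing +1, or +2 across a Feb 29):
  2152: Mon  2153: Tue (+1)  2154: Wed (+1)  2155: Thu (+1) ✓  2156: Sat (+2)
  2157: Sun (+1)  2158: Mon (+1)  2159: Tue (+1)  2160: Thu (+2) ✓  2161: Fri (+1)
  2162: Sat (+1)  2163: Sun (+1)  2164: Tue (+2)  2165: Wed (+1)  … (30 more years) …
  2196: Sun (+2)  2197: Mon (+1)  2198: Tue (+1)  2199: Wed (+1)  2200: Thu (+1) ✓
  2201: Fri (+1)  2202: Sat (+1)  2203: Sun (+1)  2204: Tue (+2)  2205: Wed (+1)
  2206: Thu (+1) ✓  2207: Fri (+1)  2208: Sun (+2)  2209: Mon (+1)
Thursday years: 2155, 2160, 2166, 2177, 2183, 2188, 2194, 2200, 2206 — 9 in total.

9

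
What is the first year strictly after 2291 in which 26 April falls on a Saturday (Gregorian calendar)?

2302

From one year to the next, a fixed date's weekday advances by 1, or by 2 when a Feb 29 lies between the two dates.
2291: April 26 is Sunday.
2292: Tuesday (+2)
2293: Wednesday (+1)
2294: Thursday (+1)
2295: Friday (+1)
2296: Sunday (+2)
2297: Monday (+1)
2298: Tuesday (+1)
2299: Wednesday (+1)
2300: Thursday (+1)
2301: Friday (+1)
2302: Saturday (+1)
26 April falls on a Saturday in 2302.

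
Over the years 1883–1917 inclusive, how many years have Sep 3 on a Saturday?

Track Sep 3's weekday year by year (advancing +1, or +2 across a Feb 29):
  1883: Mon  1884: Wed (+2)  1885: Thu (+1)  1886: Fri (+1)  1887: Sat (+1) ✓
  1888: Mon (+2)  1889: Tue (+1)  1890: Wed (+1)  1891: Thu (+1)  1892: Sat (+2) ✓
  1893: Sun (+1)  1894: Mon (+1)  1895: Tue (+1)  1896: Thu (+2)  … (7 more years) …
  1904: Sat (+2) ✓  1905: Sun (+1)  1906: Mon (+1)  1907: Tue (+1)  1908: Thu (+2)
  1909: Fri (+1)  1910: Sat (+1) ✓  1911: Sun (+1)  1912: Tue (+2)  1913: Wed (+1)
  1914: Thu (+1)  1915: Fri (+1)  1916: Sun (+2)  1917: Mon (+1)
Saturday years: 1887, 1892, 1898, 1904, 1910 — 5 in total.

5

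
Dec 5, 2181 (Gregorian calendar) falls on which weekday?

Wednesday

January 1, 2181 is a Monday.
December 5 is day 339 of the year, i.e. 338 days after Jan 1.
338 mod 7 = 2, so advance 2 weekdays from Monday: Wednesday.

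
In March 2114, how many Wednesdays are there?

March 2114 has 31 days and begins on Thursday.
The first Wednesday is March 7.
Wednesdays fall on 7, 14, 21, 28 — that's 4.

4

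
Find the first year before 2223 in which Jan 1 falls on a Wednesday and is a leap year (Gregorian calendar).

Jan 1 advances by 2 weekdays after a leap year and by 1 after a common year.
2223: Jan 1 is Wednesday.
2222: Tuesday
2221: Monday
2220: Saturday (leap)
2219: Friday
2218: Thursday
2217: Wednesday
2216: Monday (leap)
2215: Sunday
2214: Saturday
2213: Friday
2212: Wednesday (leap)
2212 begins on a Wednesday and is a leap year.

2212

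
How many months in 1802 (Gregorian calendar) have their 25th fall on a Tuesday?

1

Check the 25th of each month of 1802: Jan 25: Mon, Feb 25: Thu, Mar 25: Thu, Apr 25: Sun, May 25: Tue, Jun 25: Fri, Jul 25: Sun, Aug 25: Wed, Sep 25: Sat, Oct 25: Mon, Nov 25: Thu, Dec 25: Sat.
Tuesday occurs in May — 1 month.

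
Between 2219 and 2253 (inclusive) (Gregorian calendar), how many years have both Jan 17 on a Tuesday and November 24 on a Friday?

3

Check each year's weekday for Jan 17 and November 24:
  2219: Sun/Wed  2220: Mon/Fri  2221: Wed/Sat  2222: Thu/Sun  2223: Fri/Mon  2224: Sat/Wed  2225: Mon/Thu  2226: Tue/Fri ✓  2227: Wed/Sat  2228: Thu/Mon  2229: Sat/Tue  2230: Sun/Wed  2231: Mon/Thu  2232: Tue/Sat  …(7 more)…  2240: Fri/Tue  2241: Sun/Wed  2242: Mon/Thu  2243: Tue/Fri ✓  2244: Wed/Sun  2245: Fri/Mon  2246: Sat/Tue  2247: Sun/Wed  2248: Mon/Fri  2249: Wed/Sat  2250: Thu/Sun  2251: Fri/Mon  2252: Sat/Wed  2253: Mon/Thu
Both conditions hold in: 2226, 2237, 2243 — 3.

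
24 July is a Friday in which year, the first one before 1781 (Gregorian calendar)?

1778

From one year to the next, a fixed date's weekday advances by 1, or by 2 when a Feb 29 lies between the two dates.
1781: July 24 is Tuesday.
1780: Monday (−1)
1779: Saturday (−2)
1778: Friday (−1)
24 July falls on a Friday in 1778.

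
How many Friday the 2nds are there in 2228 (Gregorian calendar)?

1

Check the 2nd of each month of 2228: Jan 2: Wed, Feb 2: Sat, Mar 2: Sun, Apr 2: Wed, May 2: Fri, Jun 2: Mon, Jul 2: Wed, Aug 2: Sat, Sep 2: Tue, Oct 2: Thu, Nov 2: Sun, Dec 2: Tue.
Friday occurs in May — 1 month.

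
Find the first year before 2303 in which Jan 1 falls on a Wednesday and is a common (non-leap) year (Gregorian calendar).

Jan 1 advances by 2 weekdays after a leap year and by 1 after a common year.
2303: Jan 1 is Thursday.
2302: Wednesday
2302 begins on a Wednesday and is a common year.

2302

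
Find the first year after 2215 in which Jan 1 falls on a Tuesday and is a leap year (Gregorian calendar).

Jan 1 advances by 2 weekdays after a leap year and by 1 after a common year.
2215: Jan 1 is Sunday.
2216: Monday (leap)
2217: Wednesday
2218: Thursday
2219: Friday
2220: Saturday (leap)
2221: Monday
2222: Tuesday
2223: Wednesday
2224: Thursday (leap)
2225: Saturday
2226: Sunday
2227: Monday
2228: Tuesday (leap)
2228 begins on a Tuesday and is a leap year.

2228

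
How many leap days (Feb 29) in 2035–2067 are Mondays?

1

Leap years in 2035–2067: 8 of them.
Feb 29 weekday advances by 5 (mod 7) from one leap year to the next four years later (or differs when a century non-leap intervenes).
Leap-day weekdays: 2036:Fri 2040:Wed 2044:Mon✓ 2048:Sat 2052:Thu 2056:Tue 2060:Sun 2064:Fri
Monday: 2044 → 1.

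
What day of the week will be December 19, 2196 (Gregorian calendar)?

Monday

January 1, 2196 is a Friday.
December 19 is day 354 of the year, i.e. 353 days after Jan 1.
353 mod 7 = 3, so advance 3 weekdays from Friday: Monday.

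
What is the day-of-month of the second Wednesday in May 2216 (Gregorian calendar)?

May 1, 2216 is a Wednesday, so the first Wednesday is the 1st.
The second Wednesday is 1 + 7 = 8.

8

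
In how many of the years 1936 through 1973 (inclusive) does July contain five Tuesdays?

July has 31 days; it has five Tuesdays when Tuesday falls among the first (month-length − 28) days — i.e. when July 1 is one of Tuesday/Monday/Sunday.
July 1 by year: 1936:Wed 1937:Thu 1938:Fri 1939:Sat 1940:Mon✓ 1941:Tue✓ 1942:Wed 1943:Thu 1944:Sat 1945:Sun✓ 1946:Mon✓ 1947:Tue✓ 1948:Thu 1949:Fri 1950:Sat …(8 more)… 1959:Wed 1960:Fri 1961:Sat 1962:Sun✓ 1963:Mon✓ 1964:Wed 1965:Thu 1966:Fri 1967:Sat 1968:Mon✓ 1969:Tue✓ 1970:Wed 1971:Thu 1972:Sat 1973:Sun✓
Years with five Tuesdays: 1940, 1941, 1945, 1946, 1947, 1951, 1952, 1956, 1957, 1958, 1962, 1963, 1968, 1969, 1973 → 15.

15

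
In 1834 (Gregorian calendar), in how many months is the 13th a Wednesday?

1

Check the 13th of each month of 1834: Jan 13: Mon, Feb 13: Thu, Mar 13: Thu, Apr 13: Sun, May 13: Tue, Jun 13: Fri, Jul 13: Sun, Aug 13: Wed, Sep 13: Sat, Oct 13: Mon, Nov 13: Thu, Dec 13: Sat.
Wednesday occurs in August — 1 month.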